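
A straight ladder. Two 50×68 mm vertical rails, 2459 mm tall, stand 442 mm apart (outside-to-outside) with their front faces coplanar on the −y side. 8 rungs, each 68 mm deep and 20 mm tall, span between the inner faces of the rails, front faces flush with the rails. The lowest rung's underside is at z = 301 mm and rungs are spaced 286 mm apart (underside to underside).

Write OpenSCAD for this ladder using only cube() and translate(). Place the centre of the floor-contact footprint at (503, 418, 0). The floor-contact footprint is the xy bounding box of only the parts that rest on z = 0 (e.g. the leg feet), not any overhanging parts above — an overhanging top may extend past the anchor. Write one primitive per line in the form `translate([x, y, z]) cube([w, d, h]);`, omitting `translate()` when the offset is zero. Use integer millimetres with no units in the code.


translate([282, 384, 0]) cube([50, 68, 2459]);
translate([674, 384, 0]) cube([50, 68, 2459]);
translate([332, 384, 301]) cube([342, 68, 20]);
translate([332, 384, 587]) cube([342, 68, 20]);
translate([332, 384, 873]) cube([342, 68, 20]);
translate([332, 384, 1159]) cube([342, 68, 20]);
translate([332, 384, 1445]) cube([342, 68, 20]);
translate([332, 384, 1731]) cube([342, 68, 20]);
translate([332, 384, 2017]) cube([342, 68, 20]);
translate([332, 384, 2303]) cube([342, 68, 20]);


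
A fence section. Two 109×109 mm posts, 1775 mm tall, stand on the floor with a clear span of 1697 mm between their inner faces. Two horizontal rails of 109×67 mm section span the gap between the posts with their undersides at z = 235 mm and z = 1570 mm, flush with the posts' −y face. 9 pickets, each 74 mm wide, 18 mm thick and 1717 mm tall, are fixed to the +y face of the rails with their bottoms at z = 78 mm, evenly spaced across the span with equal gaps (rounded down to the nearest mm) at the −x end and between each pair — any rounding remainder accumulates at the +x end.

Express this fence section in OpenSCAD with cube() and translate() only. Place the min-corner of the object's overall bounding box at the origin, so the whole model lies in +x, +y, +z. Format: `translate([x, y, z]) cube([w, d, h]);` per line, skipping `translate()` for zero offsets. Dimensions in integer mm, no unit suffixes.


cube([109, 109, 1775]);
translate([1806, 0, 0]) cube([109, 109, 1775]);
translate([109, 0, 235]) cube([1697, 109, 67]);
translate([109, 0, 1570]) cube([1697, 109, 67]);
translate([212, 109, 78]) cube([74, 18, 1717]);
translate([389, 109, 78]) cube([74, 18, 1717]);
translate([566, 109, 78]) cube([74, 18, 1717]);
translate([743, 109, 78]) cube([74, 18, 1717]);
translate([920, 109, 78]) cube([74, 18, 1717]);
translate([1097, 109, 78]) cube([74, 18, 1717]);
translate([1274, 109, 78]) cube([74, 18, 1717]);
translate([1451, 109, 78]) cube([74, 18, 1717]);
translate([1628, 109, 78]) cube([74, 18, 1717]);


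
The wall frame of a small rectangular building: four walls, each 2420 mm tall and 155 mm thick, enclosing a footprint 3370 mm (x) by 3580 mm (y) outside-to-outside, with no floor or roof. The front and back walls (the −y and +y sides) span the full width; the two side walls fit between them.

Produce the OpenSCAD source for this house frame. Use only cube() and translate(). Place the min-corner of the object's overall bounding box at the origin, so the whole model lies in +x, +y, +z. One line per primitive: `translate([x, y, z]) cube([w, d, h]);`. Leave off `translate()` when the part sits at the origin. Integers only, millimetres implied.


cube([3370, 155, 2420]);
translate([0, 3425, 0]) cube([3370, 155, 2420]);
translate([0, 155, 0]) cube([155, 3270, 2420]);
translate([3215, 155, 0]) cube([155, 3270, 2420]);


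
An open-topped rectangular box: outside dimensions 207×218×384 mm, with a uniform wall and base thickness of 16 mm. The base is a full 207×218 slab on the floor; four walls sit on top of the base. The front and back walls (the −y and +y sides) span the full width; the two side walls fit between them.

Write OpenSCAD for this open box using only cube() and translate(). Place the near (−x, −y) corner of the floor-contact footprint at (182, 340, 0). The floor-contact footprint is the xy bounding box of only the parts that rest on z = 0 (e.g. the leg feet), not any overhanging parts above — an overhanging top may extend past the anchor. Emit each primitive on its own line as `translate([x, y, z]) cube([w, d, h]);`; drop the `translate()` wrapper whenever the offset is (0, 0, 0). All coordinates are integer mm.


translate([182, 340, 0]) cube([207, 218, 16]);
translate([182, 340, 16]) cube([207, 16, 368]);
translate([182, 542, 16]) cube([207, 16, 368]);
translate([182, 356, 16]) cube([16, 186, 368]);
translate([373, 356, 16]) cube([16, 186, 368]);


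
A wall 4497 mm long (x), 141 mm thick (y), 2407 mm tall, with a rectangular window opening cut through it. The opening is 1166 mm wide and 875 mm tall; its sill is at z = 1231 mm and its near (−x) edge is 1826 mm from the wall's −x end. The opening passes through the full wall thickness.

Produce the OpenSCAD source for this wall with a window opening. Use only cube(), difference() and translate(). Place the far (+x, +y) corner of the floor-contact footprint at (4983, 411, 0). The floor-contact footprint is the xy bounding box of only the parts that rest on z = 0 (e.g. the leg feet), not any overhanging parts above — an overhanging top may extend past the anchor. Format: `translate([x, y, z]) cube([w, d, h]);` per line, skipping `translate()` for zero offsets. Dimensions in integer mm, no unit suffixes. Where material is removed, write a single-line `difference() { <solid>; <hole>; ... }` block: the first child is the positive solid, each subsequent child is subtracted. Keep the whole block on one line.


difference() { translate([486, 270, 0]) cube([4497, 141, 2407]); translate([2312, 270, 1231]) cube([1166, 141, 875]); }


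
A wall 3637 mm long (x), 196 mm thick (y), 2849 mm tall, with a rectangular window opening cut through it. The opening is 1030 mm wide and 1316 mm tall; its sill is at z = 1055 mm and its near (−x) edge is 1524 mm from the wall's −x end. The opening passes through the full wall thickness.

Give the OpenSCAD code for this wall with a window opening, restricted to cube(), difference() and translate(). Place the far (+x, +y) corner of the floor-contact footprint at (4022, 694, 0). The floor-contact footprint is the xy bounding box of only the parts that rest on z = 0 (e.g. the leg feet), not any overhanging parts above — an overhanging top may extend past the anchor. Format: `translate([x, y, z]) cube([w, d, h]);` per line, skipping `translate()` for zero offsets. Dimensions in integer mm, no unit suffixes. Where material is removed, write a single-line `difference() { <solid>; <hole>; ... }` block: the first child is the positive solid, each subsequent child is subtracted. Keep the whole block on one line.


difference() { translate([385, 498, 0]) cube([3637, 196, 2849]); translate([1909, 498, 1055]) cube([1030, 196, 1316]); }


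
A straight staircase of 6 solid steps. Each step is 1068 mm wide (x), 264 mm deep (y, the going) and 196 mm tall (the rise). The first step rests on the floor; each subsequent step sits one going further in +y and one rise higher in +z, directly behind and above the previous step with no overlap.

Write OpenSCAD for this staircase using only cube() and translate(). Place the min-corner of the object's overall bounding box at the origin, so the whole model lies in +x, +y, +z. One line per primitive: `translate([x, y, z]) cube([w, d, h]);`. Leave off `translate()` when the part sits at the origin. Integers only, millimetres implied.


cube([1068, 264, 196]);
translate([0, 264, 196]) cube([1068, 264, 196]);
translate([0, 528, 392]) cube([1068, 264, 196]);
translate([0, 792, 588]) cube([1068, 264, 196]);
translate([0, 1056, 784]) cube([1068, 264, 196]);
translate([0, 1320, 980]) cube([1068, 264, 196]);


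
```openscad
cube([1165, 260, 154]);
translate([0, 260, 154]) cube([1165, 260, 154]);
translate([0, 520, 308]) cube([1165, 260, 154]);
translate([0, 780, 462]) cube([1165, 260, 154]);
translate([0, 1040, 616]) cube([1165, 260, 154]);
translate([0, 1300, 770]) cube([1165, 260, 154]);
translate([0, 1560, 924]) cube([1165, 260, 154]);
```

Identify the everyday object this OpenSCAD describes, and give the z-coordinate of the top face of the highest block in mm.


A staircase. The total rise is 1078 mm.

7 identical blocks, each offset up and back from the previous — a staircase. Each step is 154 mm tall and there are 7 of them, so the total rise is 7 × 154 = 1078 mm.


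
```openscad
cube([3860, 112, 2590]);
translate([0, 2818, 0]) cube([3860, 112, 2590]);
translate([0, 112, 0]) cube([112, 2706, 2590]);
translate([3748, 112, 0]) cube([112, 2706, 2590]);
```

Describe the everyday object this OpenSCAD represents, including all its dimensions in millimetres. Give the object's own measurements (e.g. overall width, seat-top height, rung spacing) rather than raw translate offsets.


The wall frame of a small rectangular building: four walls, each 2590 mm tall and 112 mm thick, enclosing a footprint 3860 mm (x) by 2930 mm (y) outside-to-outside, with no floor or roof. The front and back walls (the −y and +y sides) span the full width; the two side walls fit between them.


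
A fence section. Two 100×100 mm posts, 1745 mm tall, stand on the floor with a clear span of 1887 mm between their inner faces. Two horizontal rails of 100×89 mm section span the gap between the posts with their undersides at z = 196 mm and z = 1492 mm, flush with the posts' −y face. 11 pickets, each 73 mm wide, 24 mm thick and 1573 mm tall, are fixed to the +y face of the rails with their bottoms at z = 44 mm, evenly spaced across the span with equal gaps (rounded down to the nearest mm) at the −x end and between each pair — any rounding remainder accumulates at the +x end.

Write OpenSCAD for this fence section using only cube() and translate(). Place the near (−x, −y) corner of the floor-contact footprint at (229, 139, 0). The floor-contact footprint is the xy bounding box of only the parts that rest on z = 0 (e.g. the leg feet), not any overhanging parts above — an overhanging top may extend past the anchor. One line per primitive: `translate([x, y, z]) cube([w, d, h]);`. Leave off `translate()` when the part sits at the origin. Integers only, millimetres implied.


translate([229, 139, 0]) cube([100, 100, 1745]);
translate([2216, 139, 0]) cube([100, 100, 1745]);
translate([329, 139, 196]) cube([1887, 100, 89]);
translate([329, 139, 1492]) cube([1887, 100, 89]);
translate([419, 239, 44]) cube([73, 24, 1573]);
translate([582, 239, 44]) cube([73, 24, 1573]);
translate([745, 239, 44]) cube([73, 24, 1573]);
translate([908, 239, 44]) cube([73, 24, 1573]);
translate([1071, 239, 44]) cube([73, 24, 1573]);
translate([1234, 239, 44]) cube([73, 24, 1573]);
translate([1397, 239, 44]) cube([73, 24, 1573]);
translate([1560, 239, 44]) cube([73, 24, 1573]);
translate([1723, 239, 44]) cube([73, 24, 1573]);
translate([1886, 239, 44]) cube([73, 24, 1573]);
translate([2049, 239, 44]) cube([73, 24, 1573]);


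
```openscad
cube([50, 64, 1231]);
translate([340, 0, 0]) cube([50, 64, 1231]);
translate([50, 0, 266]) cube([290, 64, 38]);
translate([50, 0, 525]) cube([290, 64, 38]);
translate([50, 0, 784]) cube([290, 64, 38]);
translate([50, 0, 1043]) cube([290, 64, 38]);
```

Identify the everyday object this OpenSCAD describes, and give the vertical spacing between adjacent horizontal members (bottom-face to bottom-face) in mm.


A ladder. The rung spacing is 259 mm.

Two tall 50×64 posts with 4 short bars between them — a ladder. Adjacent rungs sit at z = 266 and z = 525, so the spacing is 525 − 266 = 259 mm.


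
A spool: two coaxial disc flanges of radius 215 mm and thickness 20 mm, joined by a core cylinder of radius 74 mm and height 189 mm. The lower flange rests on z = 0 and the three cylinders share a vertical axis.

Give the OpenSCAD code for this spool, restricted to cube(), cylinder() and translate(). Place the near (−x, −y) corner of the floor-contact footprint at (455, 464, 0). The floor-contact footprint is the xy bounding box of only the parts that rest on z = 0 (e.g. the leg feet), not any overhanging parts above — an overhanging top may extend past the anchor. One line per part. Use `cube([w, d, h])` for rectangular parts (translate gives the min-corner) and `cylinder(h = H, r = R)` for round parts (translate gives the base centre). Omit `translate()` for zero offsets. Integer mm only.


translate([670, 679, 0]) cylinder(h = 20, r = 215);
translate([670, 679, 20]) cylinder(h = 189, r = 74);
translate([670, 679, 209]) cylinder(h = 20, r = 215);


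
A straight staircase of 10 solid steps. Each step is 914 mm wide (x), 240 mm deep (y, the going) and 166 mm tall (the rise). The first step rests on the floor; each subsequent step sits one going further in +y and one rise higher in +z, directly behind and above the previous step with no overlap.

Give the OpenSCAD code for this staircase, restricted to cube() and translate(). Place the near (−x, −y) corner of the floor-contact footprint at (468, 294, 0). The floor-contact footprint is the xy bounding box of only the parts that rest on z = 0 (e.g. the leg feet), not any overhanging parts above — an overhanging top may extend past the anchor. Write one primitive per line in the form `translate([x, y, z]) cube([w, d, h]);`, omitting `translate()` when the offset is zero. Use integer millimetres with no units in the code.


translate([468, 294, 0]) cube([914, 240, 166]);
translate([468, 534, 166]) cube([914, 240, 166]);
translate([468, 774, 332]) cube([914, 240, 166]);
translate([468, 1014, 498]) cube([914, 240, 166]);
translate([468, 1254, 664]) cube([914, 240, 166]);
translate([468, 1494, 830]) cube([914, 240, 166]);
translate([468, 1734, 996]) cube([914, 240, 166]);
translate([468, 1974, 1162]) cube([914, 240, 166]);
translate([468, 2214, 1328]) cube([914, 240, 166]);
translate([468, 2454, 1494]) cube([914, 240, 166]);


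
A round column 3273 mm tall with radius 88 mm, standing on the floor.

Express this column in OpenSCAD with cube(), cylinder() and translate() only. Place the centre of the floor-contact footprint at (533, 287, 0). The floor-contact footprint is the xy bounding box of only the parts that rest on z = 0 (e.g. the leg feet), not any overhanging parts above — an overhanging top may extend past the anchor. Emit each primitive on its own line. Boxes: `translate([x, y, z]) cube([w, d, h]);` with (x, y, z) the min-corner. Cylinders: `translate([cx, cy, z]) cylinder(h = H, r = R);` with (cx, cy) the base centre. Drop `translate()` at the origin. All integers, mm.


translate([533, 287, 0]) cylinder(h = 3273, r = 88);


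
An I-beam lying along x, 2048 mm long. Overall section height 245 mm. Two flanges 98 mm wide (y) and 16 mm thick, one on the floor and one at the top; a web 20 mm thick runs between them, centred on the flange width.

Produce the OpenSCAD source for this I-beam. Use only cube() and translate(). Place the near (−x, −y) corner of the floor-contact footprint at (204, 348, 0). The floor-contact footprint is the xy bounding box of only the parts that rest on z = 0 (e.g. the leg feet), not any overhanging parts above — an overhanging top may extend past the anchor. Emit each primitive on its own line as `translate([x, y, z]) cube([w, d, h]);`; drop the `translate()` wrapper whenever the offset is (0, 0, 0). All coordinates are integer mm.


translate([204, 348, 0]) cube([2048, 98, 16]);
translate([204, 387, 16]) cube([2048, 20, 213]);
translate([204, 348, 229]) cube([2048, 98, 16]);


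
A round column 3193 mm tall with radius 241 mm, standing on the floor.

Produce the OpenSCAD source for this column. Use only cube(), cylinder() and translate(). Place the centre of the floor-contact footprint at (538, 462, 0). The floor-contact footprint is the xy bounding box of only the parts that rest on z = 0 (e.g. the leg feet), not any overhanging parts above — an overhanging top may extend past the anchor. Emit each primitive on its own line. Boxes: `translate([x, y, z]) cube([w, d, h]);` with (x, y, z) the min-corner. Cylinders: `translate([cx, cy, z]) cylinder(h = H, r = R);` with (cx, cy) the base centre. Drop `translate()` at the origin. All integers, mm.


translate([538, 462, 0]) cylinder(h = 3193, r = 241);


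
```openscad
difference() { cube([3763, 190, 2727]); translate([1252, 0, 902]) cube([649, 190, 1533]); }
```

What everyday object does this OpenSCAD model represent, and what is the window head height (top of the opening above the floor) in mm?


A wall with a window opening. The window head height is 2435 mm.

A wall with a rectangular opening subtracted — a window. Sill at z = 902, opening 1533 mm tall, so the head is at 902 + 1533 = 2435 mm.


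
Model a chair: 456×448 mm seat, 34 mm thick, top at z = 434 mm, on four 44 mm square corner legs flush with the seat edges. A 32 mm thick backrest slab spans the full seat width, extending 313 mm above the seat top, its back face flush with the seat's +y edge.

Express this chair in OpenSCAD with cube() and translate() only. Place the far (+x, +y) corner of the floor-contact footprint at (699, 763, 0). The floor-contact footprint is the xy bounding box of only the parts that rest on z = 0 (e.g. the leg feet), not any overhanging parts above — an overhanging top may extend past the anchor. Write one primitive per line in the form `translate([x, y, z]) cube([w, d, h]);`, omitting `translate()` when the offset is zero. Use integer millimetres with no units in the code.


translate([243, 315, 400]) cube([456, 448, 34]);
translate([243, 315, 0]) cube([44, 44, 400]);
translate([655, 315, 0]) cube([44, 44, 400]);
translate([243, 719, 0]) cube([44, 44, 400]);
translate([655, 719, 0]) cube([44, 44, 400]);
translate([243, 731, 434]) cube([456, 32, 313]);


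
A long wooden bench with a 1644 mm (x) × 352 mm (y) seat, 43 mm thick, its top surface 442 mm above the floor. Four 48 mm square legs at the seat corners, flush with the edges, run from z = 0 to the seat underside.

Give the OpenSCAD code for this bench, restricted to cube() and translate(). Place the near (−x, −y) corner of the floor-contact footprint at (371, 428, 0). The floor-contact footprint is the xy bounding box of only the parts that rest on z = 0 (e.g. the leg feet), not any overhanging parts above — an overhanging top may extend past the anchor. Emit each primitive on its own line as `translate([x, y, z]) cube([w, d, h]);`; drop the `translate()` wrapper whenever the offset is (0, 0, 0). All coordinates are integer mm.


translate([371, 428, 399]) cube([1644, 352, 43]);
translate([371, 428, 0]) cube([48, 48, 399]);
translate([371, 732, 0]) cube([48, 48, 399]);
translate([1967, 428, 0]) cube([48, 48, 399]);
translate([1967, 732, 0]) cube([48, 48, 399]);


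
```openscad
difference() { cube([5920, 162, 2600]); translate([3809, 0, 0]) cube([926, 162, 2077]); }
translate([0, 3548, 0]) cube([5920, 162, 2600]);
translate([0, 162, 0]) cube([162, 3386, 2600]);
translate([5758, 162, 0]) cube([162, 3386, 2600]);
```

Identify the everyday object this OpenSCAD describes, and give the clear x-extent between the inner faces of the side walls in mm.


A single room. The interior width is 5596 mm.

Four walls enclosing a rectangle with a door in the front wall — a room. Outside width 5920 minus two 162 mm walls gives 5596 mm.


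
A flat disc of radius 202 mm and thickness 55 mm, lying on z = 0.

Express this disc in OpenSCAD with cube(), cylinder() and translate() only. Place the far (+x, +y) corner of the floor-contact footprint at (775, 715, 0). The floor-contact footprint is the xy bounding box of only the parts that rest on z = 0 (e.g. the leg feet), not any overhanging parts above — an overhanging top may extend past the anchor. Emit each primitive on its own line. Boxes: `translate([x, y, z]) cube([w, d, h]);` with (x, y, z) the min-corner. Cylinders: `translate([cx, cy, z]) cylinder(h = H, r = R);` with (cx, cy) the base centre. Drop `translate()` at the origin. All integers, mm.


translate([573, 513, 0]) cylinder(h = 55, r = 202);


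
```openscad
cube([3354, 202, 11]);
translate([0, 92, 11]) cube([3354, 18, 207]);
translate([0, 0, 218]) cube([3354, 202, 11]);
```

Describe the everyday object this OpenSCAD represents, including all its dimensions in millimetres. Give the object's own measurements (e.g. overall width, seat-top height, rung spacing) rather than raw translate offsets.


An I-beam lying along x, 3354 mm long. Overall section height 229 mm. Two flanges 202 mm wide (y) and 11 mm thick, one on the floor and one at the top; a web 18 mm thick runs between them, centred on the flange width.


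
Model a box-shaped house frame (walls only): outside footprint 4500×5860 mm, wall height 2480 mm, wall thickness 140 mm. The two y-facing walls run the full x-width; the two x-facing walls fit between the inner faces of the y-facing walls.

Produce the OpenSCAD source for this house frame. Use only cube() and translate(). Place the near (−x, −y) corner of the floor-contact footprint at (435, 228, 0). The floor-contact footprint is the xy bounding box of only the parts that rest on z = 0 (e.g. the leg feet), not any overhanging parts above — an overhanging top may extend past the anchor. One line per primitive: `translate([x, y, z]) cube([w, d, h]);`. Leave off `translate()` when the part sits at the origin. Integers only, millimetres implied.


translate([435, 228, 0]) cube([4500, 140, 2480]);
translate([435, 5948, 0]) cube([4500, 140, 2480]);
translate([435, 368, 0]) cube([140, 5580, 2480]);
translate([4795, 368, 0]) cube([140, 5580, 2480]);


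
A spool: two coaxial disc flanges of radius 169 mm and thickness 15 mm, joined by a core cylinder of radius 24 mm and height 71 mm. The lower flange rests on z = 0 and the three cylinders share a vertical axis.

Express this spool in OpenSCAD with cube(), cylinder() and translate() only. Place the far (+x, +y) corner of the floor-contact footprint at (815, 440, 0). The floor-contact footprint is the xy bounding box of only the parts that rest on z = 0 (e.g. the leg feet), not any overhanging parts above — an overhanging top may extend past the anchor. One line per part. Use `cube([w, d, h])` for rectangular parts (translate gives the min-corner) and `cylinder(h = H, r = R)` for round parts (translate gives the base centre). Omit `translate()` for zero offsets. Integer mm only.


translate([646, 271, 0]) cylinder(h = 15, r = 169);
translate([646, 271, 15]) cylinder(h = 71, r = 24);
translate([646, 271, 86]) cylinder(h = 15, r = 169);


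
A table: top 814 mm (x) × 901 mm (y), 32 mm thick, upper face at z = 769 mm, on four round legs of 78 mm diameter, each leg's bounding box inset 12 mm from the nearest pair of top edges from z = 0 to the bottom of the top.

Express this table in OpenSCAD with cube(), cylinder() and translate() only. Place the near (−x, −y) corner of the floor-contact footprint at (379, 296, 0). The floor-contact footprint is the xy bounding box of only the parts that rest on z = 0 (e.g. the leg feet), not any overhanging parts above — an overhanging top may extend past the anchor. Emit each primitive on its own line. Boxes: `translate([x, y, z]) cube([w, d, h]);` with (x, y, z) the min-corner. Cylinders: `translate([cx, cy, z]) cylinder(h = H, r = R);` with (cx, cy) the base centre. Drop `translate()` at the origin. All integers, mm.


// leg_h = 769 - 32 = 737
translate([367, 284, 737]) cube([814, 901, 32]);
translate([418, 335, 0]) cylinder(h = 737, r = 39);
translate([1130, 335, 0]) cylinder(h = 737, r = 39);
translate([418, 1134, 0]) cylinder(h = 737, r = 39);
translate([1130, 1134, 0]) cylinder(h = 737, r = 39);


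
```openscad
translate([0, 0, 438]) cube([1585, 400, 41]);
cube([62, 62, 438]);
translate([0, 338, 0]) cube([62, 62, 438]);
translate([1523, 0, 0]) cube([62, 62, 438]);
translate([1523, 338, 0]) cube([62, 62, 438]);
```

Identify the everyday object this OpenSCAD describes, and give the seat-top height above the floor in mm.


A bench. The seat-top height is 479 mm.

A long slab on four corner posts — a bench. The slab sits at z = 438 with thickness 41, so the top is 438 + 41 = 479 mm.


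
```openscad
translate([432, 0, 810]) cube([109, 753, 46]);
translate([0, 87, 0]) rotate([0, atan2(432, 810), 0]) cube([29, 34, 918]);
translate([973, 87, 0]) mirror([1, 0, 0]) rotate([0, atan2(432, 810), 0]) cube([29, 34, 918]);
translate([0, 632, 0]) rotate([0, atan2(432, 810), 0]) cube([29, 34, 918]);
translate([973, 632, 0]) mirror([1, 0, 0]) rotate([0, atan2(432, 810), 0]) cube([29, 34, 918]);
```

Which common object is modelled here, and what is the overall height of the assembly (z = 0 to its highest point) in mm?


A sawhorse. The overall height is 856 mm.

A beam across two mirrored pairs of raked legs — a sawhorse. The beam's underside is at z = 810 (matching the legs' vertical rise in atan2(432, 810)) and the beam is 46 mm tall, so its top is at 810 + 46 = 856 mm. The raked legs top out at the beam's underside, so that is the highest point.


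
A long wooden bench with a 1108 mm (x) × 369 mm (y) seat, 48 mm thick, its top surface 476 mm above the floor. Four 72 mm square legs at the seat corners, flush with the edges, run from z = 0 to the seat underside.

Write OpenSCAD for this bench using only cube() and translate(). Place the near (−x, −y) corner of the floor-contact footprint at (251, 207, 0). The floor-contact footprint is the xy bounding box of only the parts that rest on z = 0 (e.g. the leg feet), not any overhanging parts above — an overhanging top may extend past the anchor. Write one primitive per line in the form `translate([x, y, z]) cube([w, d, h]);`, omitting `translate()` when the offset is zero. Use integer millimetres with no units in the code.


translate([251, 207, 428]) cube([1108, 369, 48]);
translate([251, 207, 0]) cube([72, 72, 428]);
translate([251, 504, 0]) cube([72, 72, 428]);
translate([1287, 207, 0]) cube([72, 72, 428]);
translate([1287, 504, 0]) cube([72, 72, 428]);


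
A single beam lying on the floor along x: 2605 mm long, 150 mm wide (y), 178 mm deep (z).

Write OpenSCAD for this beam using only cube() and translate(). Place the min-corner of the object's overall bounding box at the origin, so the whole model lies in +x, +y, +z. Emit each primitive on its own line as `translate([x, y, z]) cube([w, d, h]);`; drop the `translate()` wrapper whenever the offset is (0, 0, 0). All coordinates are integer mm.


cube([2605, 150, 178]);


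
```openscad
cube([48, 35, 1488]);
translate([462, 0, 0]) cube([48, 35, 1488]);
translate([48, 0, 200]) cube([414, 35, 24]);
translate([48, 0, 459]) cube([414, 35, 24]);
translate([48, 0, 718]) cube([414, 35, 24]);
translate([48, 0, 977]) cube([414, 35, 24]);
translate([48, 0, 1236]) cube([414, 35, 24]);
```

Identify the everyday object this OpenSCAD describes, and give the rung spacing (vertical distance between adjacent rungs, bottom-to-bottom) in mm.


A ladder. The rung spacing is 259 mm.

Two tall 48×35 posts with 5 short bars between them — a ladder. Adjacent rungs sit at z = 200 and z = 459, so the spacing is 459 − 200 = 259 mm.


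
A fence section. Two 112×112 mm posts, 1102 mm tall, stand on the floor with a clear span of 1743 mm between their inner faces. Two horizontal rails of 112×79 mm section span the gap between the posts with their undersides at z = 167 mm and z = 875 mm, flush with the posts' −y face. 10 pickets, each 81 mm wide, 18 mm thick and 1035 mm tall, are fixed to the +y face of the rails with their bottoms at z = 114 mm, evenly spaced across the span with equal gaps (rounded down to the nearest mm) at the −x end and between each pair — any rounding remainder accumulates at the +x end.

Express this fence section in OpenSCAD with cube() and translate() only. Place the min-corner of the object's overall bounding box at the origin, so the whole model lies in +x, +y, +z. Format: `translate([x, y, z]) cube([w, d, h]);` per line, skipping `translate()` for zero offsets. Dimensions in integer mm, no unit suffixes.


cube([112, 112, 1102]);
translate([1855, 0, 0]) cube([112, 112, 1102]);
translate([112, 0, 167]) cube([1743, 112, 79]);
translate([112, 0, 875]) cube([1743, 112, 79]);
translate([196, 112, 114]) cube([81, 18, 1035]);
translate([361, 112, 114]) cube([81, 18, 1035]);
translate([526, 112, 114]) cube([81, 18, 1035]);
translate([691, 112, 114]) cube([81, 18, 1035]);
translate([856, 112, 114]) cube([81, 18, 1035]);
translate([1021, 112, 114]) cube([81, 18, 1035]);
translate([1186, 112, 114]) cube([81, 18, 1035]);
translate([1351, 112, 114]) cube([81, 18, 1035]);
translate([1516, 112, 114]) cube([81, 18, 1035]);
translate([1681, 112, 114]) cube([81, 18, 1035]);


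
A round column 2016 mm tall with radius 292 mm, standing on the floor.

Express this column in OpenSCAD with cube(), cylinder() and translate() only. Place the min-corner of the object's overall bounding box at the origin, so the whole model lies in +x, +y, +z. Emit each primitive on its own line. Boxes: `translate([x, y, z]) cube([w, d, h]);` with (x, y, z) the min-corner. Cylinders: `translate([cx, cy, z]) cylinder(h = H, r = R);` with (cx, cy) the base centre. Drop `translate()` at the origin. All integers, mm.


translate([292, 292, 0]) cylinder(h = 2016, r = 292);


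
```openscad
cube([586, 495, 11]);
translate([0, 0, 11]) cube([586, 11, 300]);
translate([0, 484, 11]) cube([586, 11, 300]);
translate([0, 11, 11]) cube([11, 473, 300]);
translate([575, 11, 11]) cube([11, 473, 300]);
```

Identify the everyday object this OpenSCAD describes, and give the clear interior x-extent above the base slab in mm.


An open box. The internal width is 564 mm.

A 586×495 base slab with four walls standing on it — an open box. The base is 586 mm wide and the walls are 11 mm thick, so the internal width is 586 − 2 × 11 = 564 mm.


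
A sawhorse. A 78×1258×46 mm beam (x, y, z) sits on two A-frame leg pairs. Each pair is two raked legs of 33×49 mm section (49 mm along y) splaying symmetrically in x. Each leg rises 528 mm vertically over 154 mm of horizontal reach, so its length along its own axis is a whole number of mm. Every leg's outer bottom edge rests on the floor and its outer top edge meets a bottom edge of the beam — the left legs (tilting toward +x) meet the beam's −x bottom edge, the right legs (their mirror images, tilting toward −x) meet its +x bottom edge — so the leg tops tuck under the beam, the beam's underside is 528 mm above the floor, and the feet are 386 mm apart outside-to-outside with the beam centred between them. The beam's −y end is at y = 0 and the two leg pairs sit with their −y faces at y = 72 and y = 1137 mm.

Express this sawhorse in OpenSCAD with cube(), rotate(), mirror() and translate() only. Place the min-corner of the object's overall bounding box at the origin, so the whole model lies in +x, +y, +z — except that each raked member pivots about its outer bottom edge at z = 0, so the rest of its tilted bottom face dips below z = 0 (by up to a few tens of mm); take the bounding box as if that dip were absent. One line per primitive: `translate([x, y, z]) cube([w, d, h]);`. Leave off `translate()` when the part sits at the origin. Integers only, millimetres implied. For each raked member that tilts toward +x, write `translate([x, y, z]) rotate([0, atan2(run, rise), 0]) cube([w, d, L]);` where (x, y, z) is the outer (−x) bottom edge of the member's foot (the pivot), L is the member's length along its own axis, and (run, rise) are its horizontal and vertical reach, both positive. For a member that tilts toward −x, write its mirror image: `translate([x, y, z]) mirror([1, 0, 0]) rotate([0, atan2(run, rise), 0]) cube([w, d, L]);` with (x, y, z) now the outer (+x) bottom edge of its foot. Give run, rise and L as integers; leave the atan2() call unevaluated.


translate([154, 0, 528]) cube([78, 1258, 46]);
translate([0, 72, 0]) rotate([0, atan2(154, 528), 0]) cube([33, 49, 550]);
translate([386, 72, 0]) mirror([1, 0, 0]) rotate([0, atan2(154, 528), 0]) cube([33, 49, 550]);
translate([0, 1137, 0]) rotate([0, atan2(154, 528), 0]) cube([33, 49, 550]);
translate([386, 1137, 0]) mirror([1, 0, 0]) rotate([0, atan2(154, 528), 0]) cube([33, 49, 550]);


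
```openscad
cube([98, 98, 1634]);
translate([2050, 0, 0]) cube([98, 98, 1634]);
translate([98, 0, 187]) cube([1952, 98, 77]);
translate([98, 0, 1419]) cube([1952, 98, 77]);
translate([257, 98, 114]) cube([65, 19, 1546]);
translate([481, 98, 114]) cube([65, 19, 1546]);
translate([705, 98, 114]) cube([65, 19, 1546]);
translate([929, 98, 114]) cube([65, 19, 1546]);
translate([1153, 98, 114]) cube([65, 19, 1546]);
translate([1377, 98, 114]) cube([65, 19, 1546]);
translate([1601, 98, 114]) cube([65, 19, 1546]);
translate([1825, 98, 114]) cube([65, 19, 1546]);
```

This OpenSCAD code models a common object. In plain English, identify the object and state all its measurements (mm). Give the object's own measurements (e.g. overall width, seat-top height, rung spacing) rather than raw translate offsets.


A fence section. Two 98×98 mm posts, 1634 mm tall, stand on the floor with a clear span of 1952 mm between their inner faces. Two horizontal rails of 98×77 mm section span the gap between the posts with their undersides at z = 187 mm and z = 1419 mm, flush with the posts' −y face. 8 pickets, each 65 mm wide, 19 mm thick and 1546 mm tall, are fixed to the +y face of the rails with their bottoms at z = 114 mm, spaced across the span with a 159 mm gap after the −x post and between neighbouring pickets, with 160 mm left before the +x post.


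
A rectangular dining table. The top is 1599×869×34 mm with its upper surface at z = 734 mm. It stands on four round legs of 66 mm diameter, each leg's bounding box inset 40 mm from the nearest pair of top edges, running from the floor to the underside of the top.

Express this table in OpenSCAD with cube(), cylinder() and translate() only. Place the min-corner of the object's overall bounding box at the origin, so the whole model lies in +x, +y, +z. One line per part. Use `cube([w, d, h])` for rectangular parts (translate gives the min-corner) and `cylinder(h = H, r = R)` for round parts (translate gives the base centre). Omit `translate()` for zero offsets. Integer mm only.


// leg_h = 734 - 34 = 700
translate([0, 0, 700]) cube([1599, 869, 34]);
translate([73, 73, 0]) cylinder(h = 700, r = 33);
translate([1526, 73, 0]) cylinder(h = 700, r = 33);
translate([73, 796, 0]) cylinder(h = 700, r = 33);
translate([1526, 796, 0]) cylinder(h = 700, r = 33);


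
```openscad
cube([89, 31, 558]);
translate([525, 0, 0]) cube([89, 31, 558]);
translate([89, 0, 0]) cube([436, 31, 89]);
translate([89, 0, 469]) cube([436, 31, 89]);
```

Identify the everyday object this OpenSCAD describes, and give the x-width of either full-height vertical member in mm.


A picture frame. The border width is 89 mm.

Four thin pieces enclosing a rectangular opening — a picture frame. The two full-height stiles are 558 mm tall; the top rail sits at z = 469 and is 89 mm tall, so the border above the opening is 558 − 469 = 89 mm, matching the stile x-width.


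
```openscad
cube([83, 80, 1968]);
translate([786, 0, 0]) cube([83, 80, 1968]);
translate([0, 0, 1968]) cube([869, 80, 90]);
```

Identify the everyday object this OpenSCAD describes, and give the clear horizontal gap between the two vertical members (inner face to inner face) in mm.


A door frame. The clear opening width is 703 mm.

Two 1968 mm tall posts with a header on top — a door frame. The left jamb is 83 mm wide at x = 0; the right jamb starts at x = 786. The clear opening is 786 − 83 = 703 mm.


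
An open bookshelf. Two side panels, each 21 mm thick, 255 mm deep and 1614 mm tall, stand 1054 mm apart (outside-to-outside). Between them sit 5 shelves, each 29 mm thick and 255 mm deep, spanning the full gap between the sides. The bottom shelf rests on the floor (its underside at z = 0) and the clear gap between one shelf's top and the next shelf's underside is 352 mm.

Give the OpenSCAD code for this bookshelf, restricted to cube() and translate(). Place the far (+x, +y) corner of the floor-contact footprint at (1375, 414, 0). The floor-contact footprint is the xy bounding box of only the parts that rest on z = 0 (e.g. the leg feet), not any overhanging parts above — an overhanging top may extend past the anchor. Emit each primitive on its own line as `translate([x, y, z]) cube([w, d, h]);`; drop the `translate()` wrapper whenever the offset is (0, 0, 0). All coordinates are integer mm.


translate([321, 159, 0]) cube([21, 255, 1614]);
translate([1354, 159, 0]) cube([21, 255, 1614]);
translate([342, 159, 0]) cube([1012, 255, 29]);
translate([342, 159, 381]) cube([1012, 255, 29]);
translate([342, 159, 762]) cube([1012, 255, 29]);
translate([342, 159, 1143]) cube([1012, 255, 29]);
translate([342, 159, 1524]) cube([1012, 255, 29]);


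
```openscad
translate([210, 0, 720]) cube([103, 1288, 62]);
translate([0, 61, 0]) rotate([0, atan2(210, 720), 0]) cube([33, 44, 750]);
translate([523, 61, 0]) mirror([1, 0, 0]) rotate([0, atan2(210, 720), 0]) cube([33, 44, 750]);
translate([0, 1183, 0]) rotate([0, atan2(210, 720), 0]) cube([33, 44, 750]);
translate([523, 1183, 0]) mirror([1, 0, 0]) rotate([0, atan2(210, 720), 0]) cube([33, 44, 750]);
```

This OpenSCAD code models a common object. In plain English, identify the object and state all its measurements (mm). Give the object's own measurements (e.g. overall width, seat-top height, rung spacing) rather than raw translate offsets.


A sawhorse. A 103×1288×62 mm beam (x, y, z) sits on two A-frame leg pairs. Each pair is two raked legs of 33×44 mm section (44 mm along y) splaying symmetrically in x. Each leg rises 720 mm vertically over 210 mm of horizontal reach and is 750 mm long along its own axis. Every leg's outer bottom edge rests on the floor and its outer top edge meets a bottom edge of the beam — the left legs (tilting toward +x) meet the beam's −x bottom edge, the right legs (their mirror images, tilting toward −x) meet its +x bottom edge — so the leg tops tuck under the beam, the beam's underside is 720 mm above the floor, and the feet are 523 mm apart outside-to-outside with the beam centred between them. The two leg pairs are set in 61 mm from either end of the beam.


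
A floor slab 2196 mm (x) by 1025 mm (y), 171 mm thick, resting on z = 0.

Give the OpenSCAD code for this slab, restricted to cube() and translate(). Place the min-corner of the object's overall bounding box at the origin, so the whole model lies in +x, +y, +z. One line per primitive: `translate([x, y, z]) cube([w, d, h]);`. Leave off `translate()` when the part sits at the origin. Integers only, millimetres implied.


cube([2196, 1025, 171]);


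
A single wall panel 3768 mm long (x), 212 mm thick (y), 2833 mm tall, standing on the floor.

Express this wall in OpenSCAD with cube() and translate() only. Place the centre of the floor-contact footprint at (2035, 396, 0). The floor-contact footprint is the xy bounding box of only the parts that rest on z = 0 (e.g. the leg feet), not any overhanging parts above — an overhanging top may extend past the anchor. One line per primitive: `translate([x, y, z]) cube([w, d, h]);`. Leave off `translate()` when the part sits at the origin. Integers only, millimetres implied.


translate([151, 290, 0]) cube([3768, 212, 2833]);


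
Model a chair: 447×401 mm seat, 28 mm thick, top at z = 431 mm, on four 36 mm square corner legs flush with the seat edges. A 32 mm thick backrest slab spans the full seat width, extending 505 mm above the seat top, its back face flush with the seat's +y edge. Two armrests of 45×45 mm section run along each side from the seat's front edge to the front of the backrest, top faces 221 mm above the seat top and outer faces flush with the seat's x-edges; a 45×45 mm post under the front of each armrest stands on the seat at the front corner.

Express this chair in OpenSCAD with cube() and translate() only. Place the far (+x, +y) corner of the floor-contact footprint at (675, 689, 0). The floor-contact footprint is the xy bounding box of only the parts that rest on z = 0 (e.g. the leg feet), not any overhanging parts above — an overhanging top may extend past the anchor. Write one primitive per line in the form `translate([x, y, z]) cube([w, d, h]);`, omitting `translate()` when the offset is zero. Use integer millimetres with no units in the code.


translate([228, 288, 403]) cube([447, 401, 28]);
translate([228, 288, 0]) cube([36, 36, 403]);
translate([639, 288, 0]) cube([36, 36, 403]);
translate([228, 653, 0]) cube([36, 36, 403]);
translate([639, 653, 0]) cube([36, 36, 403]);
translate([228, 657, 431]) cube([447, 32, 505]);
translate([228, 288, 607]) cube([45, 369, 45]);
translate([630, 288, 607]) cube([45, 369, 45]);
translate([228, 288, 431]) cube([45, 45, 176]);
translate([630, 288, 431]) cube([45, 45, 176]);
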